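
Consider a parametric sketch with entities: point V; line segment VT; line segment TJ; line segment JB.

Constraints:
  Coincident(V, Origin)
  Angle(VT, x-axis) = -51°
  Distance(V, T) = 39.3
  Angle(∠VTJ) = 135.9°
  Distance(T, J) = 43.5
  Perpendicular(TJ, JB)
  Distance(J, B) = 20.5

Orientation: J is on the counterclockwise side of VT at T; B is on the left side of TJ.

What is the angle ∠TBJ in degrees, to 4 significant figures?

64.77°

V is at the origin; VT runs at -51.0° with length 39.3, so T = 39.3·(cos -51.0°, sin -51.0°) = (24.73, -30.54). ∠VTJ = 135.9°, so TJ runs at -51.0° + (180° − 135.9°) = -6.900° from the x-axis; with |TJ| = 43.5, J = T + 43.5·(cos -6.900°, sin -6.900°) = (67.92, -35.77). The perpendicularity gives JB at right angles to TJ; with |JB| = 20.5 on the left of TJ, B = J + 20.5·(0.1201, 0.9928) = (70.38, -15.42). Then cos ∠TBJ = BT·BJ / (|BT||BJ|), giving 64.77°.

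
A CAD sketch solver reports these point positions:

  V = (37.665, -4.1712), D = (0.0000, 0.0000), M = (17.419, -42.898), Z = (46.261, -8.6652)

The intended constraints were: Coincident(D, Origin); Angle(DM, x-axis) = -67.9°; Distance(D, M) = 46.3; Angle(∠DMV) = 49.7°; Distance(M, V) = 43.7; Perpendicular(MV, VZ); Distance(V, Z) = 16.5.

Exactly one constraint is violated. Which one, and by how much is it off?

Distance(V, Z) = 16.5 — off by 6.80.

D = (0.00, 0.00) ✓; DM at -67.90° ✓; |DM| = 46.30 ✓; ∠DMV = 49.70° ✓; |MV| = 43.70 ✓; ∠(MV, VZ) = 90.00° ✓; |VZ| = 9.700 ✗.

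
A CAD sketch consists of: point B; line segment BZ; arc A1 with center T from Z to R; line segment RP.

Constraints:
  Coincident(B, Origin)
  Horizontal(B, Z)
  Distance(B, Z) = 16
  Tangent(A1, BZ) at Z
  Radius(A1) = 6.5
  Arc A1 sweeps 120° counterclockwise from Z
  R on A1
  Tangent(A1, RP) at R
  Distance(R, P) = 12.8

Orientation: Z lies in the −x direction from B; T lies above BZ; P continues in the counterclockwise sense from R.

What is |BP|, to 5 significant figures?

26.746

On A1, Z sits at bearing -90° from T; a 120° counterclockwise sweep puts R at bearing 30°, so R = T + 6.5·(cos 30°, sin 30°) = (-10.371, 9.7500). A1 meets RP tangentially, so TR is at right angles to RP, so RP runs along (−sin 30°, cos 30°); with |RP| = 12.8, P = (-16.771, 20.835). Then |BP| = |P − B| = 26.746.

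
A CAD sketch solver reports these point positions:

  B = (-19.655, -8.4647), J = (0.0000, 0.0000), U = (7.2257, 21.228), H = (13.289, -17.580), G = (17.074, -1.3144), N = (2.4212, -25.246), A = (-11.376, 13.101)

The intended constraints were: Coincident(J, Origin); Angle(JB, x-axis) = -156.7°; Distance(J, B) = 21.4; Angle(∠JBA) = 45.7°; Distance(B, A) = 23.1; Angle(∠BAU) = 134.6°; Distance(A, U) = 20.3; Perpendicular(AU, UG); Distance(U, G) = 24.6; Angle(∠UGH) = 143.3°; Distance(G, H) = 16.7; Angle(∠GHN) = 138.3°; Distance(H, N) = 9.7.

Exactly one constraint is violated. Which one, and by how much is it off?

Distance(H, N) = 9.7 — off by 3.60.

J = (0.00, 0.00) ✓; JB at -156.7° ✓; |JB| = 21.40 ✓; ∠JBA = 45.70° ✓; |BA| = 23.10 ✓; ∠BAU = 134.6° ✓; |AU| = 20.30 ✓; ∠(AU, UG) = 90.00° ✓; |UG| = 24.60 ✓; ∠UGH = 143.3° ✓; |GH| = 16.70 ✓; ∠GHN = 138.3° ✓; |HN| = 13.30 ✗.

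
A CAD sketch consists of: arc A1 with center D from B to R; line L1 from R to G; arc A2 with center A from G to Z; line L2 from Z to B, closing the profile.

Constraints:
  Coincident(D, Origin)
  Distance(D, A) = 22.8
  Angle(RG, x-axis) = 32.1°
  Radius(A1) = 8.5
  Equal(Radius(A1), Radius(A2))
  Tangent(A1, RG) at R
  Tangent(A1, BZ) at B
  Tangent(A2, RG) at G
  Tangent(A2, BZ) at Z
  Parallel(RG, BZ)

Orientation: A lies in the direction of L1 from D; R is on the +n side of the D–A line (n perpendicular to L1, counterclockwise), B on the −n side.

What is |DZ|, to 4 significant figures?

24.33

The slot axis is L1's direction at 32.1°, so u = (cos 32.1°, sin 32.1°) = (0.8471, 0.5314) and n = (−sin 32.1°, cos 32.1°) = (-0.5314, 0.8471). D is at the origin and A lies 22.8 along u from D, so A = 22.8·u = (19.31, 12.12). Tangency of A1 to both parallel lines with radius 8.5 puts R and B at D ± 8.5·n: R = (-4.517, 7.201), B = (4.517, -7.201). Equal radii place G and Z the same way about A: G = A + 8.5·n = (14.80, 19.32), Z = A − 8.5·n = (23.83, 4.915). Then |DZ| = |Z − D| = 24.33.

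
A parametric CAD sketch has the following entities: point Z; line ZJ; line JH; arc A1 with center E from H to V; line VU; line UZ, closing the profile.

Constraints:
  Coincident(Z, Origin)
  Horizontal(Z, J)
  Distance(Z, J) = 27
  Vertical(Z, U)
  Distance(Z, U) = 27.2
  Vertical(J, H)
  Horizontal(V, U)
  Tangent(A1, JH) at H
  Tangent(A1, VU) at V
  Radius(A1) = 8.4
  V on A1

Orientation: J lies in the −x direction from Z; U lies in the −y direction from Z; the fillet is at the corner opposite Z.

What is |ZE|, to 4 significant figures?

26.45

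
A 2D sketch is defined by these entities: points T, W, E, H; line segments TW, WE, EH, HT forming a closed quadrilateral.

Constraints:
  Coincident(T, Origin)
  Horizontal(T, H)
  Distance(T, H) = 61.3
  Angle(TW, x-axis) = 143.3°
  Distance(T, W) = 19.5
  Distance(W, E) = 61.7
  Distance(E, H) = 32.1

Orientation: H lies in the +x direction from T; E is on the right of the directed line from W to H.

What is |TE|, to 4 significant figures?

42.31

T is at the origin; T and H share the same y with |TH| = 61.3 and H in +x, so H = (61.3, 0). TW runs at 143.3° with |TW| = 19.5, so W = (-15.63, 11.65). E is determined by |WE| = 61.7 and |EH| = 32.1 together: it lies at the intersection of circle(W, 61.7) and circle(H, 32.1). With |WH| = 77.81, the foot of the radical line on WH is 56.75 from W and the perpendicular offset is √(61.7² − 56.75²) = 24.22. Taking the right-of-WH solution: E = (36.84, -20.79).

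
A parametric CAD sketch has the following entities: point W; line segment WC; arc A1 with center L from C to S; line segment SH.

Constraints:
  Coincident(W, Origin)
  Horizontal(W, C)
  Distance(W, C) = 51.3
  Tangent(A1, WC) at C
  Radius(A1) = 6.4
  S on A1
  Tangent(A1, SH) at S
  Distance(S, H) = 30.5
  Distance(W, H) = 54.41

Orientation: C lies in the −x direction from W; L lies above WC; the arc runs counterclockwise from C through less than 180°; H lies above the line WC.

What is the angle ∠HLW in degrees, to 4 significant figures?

77.76°

Checks: W.y = 0.00, C.y = 0.00 ✓; |LS| = 6.400 ✓; ∠(LS, SH) = 90.00° ✓; |SH| = 30.50 ✓; |WH| = 54.41 ✓.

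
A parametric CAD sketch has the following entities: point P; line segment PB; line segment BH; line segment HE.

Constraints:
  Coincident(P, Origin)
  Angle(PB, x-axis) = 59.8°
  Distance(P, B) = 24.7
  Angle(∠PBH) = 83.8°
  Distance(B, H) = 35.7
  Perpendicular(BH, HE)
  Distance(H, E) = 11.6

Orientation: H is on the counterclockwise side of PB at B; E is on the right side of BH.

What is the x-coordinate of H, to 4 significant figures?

-20.19

P is at the origin; PB runs at 59.8° with length 24.7, so B = 24.7·(cos 59.8°, sin 59.8°) = (12.42, 21.35). ∠PBH = 83.8°, so BH runs at 59.8° + (180° − 83.8°) = 156.0° from the x-axis; with |BH| = 35.7, H = B + 35.7·(cos 156.0°, sin 156.0°) = (-20.19, 35.87). So H.x = -20.19.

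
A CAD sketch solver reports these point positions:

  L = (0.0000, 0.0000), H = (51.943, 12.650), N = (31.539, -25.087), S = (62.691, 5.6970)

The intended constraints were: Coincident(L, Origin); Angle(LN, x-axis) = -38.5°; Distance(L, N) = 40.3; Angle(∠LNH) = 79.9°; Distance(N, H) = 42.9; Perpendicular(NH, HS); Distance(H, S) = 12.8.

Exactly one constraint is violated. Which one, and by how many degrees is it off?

Perpendicular(NH, HS) — off by 4.50°.

L = (0.00, 0.00) ✓; LN at -38.50° ✓; |LN| = 40.30 ✓; ∠LNH = 79.90° ✓; |NH| = 42.90 ✓; ∠(NH, HS) = 94.50° ✗; |HS| = 12.80 ✓.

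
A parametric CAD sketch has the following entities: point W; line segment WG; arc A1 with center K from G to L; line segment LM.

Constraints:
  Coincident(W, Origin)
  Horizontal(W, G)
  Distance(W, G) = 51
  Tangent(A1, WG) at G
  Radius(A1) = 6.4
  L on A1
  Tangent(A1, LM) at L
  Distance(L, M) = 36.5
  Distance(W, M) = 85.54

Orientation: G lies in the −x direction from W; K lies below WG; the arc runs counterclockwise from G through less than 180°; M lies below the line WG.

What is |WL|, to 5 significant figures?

55.719

Checks: |KL| = 6.400 ✓; ∠(KL, LM) = 90.00° ✓; |LM| = 36.50 ✓; |WM| = 85.54 ✓.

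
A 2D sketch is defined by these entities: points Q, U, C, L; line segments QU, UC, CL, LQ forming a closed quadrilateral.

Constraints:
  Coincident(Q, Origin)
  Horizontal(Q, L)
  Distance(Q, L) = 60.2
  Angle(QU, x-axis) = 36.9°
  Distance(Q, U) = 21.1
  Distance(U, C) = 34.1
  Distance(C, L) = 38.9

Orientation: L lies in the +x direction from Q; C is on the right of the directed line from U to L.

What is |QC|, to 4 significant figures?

33.42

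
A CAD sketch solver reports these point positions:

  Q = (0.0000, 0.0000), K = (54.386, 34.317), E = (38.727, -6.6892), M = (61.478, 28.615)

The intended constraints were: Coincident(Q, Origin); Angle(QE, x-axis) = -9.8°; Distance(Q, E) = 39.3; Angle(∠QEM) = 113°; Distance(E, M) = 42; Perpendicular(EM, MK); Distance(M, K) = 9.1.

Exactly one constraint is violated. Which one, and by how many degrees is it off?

Perpendicular(EM, MK) — off by 6.00°.

Q = (0.00, 0.00) ✓; QE at -9.800° ✓; |QE| = 39.30 ✓; ∠QEM = 113.0° ✓; |EM| = 42.00 ✓; ∠(EM, MK) = 84.00° ✗; |MK| = 9.100 ✓.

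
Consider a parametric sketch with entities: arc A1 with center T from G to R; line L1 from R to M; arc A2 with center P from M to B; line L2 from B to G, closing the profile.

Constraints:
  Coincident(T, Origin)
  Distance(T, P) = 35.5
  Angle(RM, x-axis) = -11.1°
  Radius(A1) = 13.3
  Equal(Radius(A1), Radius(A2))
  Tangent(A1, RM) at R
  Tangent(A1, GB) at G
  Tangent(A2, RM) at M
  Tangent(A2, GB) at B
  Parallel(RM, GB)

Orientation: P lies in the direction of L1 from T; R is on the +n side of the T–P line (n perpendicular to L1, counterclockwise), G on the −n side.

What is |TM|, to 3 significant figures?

37.9

The slot axis is L1's direction at -11.1°, so u = (cos -11.1°, sin -11.1°) = (0.981, -0.193) and n = (−sin -11.1°, cos -11.1°) = (0.193, 0.981). T is at the origin and P lies 35.5 along u from T, so P = 35.5·u = (34.8, -6.83). Tangency of A1 to both parallel lines with radius 13.3 puts R and G at T ± 13.3·n: R = (2.56, 13.1), G = (-2.56, -13.1). Equal radii place M and B the same way about P: M = P + 13.3·n = (37.4, 6.22), B = P − 13.3·n = (32.3, -19.9). Then |TM| = |M − T| = 37.9.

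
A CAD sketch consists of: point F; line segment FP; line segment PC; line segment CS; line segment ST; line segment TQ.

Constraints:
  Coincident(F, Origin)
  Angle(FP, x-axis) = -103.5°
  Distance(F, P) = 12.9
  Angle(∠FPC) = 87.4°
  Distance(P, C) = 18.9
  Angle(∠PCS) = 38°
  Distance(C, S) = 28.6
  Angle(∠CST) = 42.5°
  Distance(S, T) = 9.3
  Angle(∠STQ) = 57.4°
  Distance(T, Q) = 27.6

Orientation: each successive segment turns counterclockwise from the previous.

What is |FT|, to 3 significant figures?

5.20

∠PCS = 38.0° gives CS at 131° from the x-axis; with |CS| = 28.6, S = (-3.25, 5.43). ∠CST = 42.5° gives ST at -91.4° from the x-axis; with |ST| = 9.3, T = (-3.48, -3.86). Then |FT| = |T − F| = 5.20.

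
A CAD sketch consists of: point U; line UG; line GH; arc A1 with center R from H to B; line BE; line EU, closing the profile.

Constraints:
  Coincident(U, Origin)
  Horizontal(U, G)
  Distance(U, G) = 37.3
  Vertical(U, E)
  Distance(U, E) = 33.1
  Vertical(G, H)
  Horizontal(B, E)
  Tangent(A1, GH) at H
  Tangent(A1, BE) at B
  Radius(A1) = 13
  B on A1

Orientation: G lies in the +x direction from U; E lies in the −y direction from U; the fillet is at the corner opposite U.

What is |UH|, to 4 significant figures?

42.37

The virtual corner opposite U is at (37.30, -33.10). Tangency of A1 to GH means the radius RH is perpendicular to GH and since A1 is tangent to BE there, RB ⟂ BE, with radius 13.0, so the center R sits 13.0 in from both sides at R = (24.30, -20.10). That places the tangent points at H = (37.30, -20.10) on GH and B = (24.30, -33.10) on BE. Then |UH| = |H − U| = 42.37.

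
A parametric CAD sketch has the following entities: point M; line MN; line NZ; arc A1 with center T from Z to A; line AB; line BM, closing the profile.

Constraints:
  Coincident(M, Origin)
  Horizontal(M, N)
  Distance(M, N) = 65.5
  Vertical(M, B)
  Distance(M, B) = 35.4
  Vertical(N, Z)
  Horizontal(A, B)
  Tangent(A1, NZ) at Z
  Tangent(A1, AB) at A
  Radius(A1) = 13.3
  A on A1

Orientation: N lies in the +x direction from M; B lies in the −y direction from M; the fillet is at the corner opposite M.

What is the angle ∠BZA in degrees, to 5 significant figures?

33.522°

M is at the origin; MN is horizontal with |MN| = 65.5 and N on the +x side, so N = (65.500, 0.0000). M and B share the same x with |MB| = 35.4 and B on the −y side, so B = (0.0000, -35.400). The virtual corner opposite M is at (65.500, -35.400). Since A1 is tangent to NZ there, TZ ⟂ NZ and the tangent condition forces TA to be normal to AB, with radius 13.3, so the center T sits 13.3 in from both sides at T = (52.200, -22.100). That places the tangent points at Z = (65.500, -22.100) on NZ and A = (52.200, -35.400) on AB. Then cos ∠BZA = ZB·ZA / (|ZB||ZA|), giving 33.522°.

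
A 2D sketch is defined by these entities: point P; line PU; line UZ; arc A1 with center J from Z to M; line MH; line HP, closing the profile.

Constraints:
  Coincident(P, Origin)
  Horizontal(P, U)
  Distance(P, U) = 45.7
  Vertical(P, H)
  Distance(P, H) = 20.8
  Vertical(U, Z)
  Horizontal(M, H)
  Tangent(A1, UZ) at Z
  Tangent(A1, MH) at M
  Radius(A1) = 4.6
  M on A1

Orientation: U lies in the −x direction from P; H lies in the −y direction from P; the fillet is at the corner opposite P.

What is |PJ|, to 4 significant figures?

44.18

P is at the origin; PU is horizontal with |PU| = 45.7 and U on the −x side, so U = (-45.70, 0.000). P and H share the same x with |PH| = 20.8 and H on the −y side, so H = (0.000, -20.80). The virtual corner opposite P is at (-45.70, -20.80). Tangency of A1 to UZ means the radius JZ is perpendicular to UZ and tangency of A1 to MH means the radius JM is perpendicular to MH, with radius 4.6, so the center J sits 4.6 in from both sides at J = (-41.10, -16.20). Then |PJ| = |J − P| = 44.18.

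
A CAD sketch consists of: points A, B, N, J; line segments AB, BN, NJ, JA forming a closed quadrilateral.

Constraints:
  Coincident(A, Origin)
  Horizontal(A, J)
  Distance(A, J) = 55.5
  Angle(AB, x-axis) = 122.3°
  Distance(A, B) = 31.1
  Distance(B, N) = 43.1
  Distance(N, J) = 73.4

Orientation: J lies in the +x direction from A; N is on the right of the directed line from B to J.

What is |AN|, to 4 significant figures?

23.17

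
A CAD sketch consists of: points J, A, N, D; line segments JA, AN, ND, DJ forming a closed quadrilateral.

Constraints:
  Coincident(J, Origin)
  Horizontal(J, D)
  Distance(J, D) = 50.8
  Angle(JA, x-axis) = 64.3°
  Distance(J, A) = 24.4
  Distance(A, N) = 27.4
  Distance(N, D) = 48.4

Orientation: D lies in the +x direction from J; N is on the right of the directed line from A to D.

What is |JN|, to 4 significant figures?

4.949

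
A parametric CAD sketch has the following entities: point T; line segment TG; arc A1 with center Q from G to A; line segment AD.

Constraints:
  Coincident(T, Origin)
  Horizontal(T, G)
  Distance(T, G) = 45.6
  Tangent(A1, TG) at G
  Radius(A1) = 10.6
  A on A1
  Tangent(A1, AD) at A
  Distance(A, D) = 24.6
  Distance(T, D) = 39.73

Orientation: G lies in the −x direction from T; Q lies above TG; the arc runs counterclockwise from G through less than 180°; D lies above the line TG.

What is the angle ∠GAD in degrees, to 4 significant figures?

145.9°

Checks: |TG| = 45.60 ✓; ∠(QG, GT) = 90.00° ✓; |QG| = 10.60 ✓; |QA| = 10.60 ✓; ∠(QA, AD) = 90.00° ✓; |AD| = 24.60 ✓; |TD| = 39.73 ✓.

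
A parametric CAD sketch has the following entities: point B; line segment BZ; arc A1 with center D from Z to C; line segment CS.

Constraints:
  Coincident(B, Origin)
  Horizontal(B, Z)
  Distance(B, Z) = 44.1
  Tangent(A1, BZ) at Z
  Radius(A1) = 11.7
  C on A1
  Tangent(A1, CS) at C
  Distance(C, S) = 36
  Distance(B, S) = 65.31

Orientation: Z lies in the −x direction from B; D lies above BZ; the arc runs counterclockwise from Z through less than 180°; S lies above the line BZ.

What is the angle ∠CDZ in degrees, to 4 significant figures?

105.7°

Checks: B = (0.00, 0.00) ✓; |DC| = 11.70 ✓; ∠(DC, CS) = 90.00° ✓; |CS| = 36.00 ✓; |BS| = 65.31 ✓.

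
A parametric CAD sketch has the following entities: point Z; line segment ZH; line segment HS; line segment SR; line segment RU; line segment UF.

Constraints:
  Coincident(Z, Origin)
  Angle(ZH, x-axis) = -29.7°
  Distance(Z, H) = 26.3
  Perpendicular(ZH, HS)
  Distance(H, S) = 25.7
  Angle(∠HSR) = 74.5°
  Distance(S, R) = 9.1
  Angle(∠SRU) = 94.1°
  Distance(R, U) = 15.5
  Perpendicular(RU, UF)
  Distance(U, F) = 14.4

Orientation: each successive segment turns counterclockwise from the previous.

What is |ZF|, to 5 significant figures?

36.388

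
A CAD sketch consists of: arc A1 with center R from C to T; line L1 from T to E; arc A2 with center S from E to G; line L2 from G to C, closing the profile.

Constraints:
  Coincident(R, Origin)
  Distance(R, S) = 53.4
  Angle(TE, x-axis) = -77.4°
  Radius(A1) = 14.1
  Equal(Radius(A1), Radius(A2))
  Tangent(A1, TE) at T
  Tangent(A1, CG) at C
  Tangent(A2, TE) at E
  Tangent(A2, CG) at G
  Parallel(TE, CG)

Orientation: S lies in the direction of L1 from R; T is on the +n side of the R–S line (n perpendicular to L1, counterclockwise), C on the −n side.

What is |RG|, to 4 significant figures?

55.23

The slot axis is L1's direction at -77.4°, so u = (cos -77.4°, sin -77.4°) = (0.2181, -0.9759) and n = (−sin -77.4°, cos -77.4°) = (0.9759, 0.2181). R is at the origin and S lies 53.4 along u from R, so S = 53.4·u = (11.65, -52.11). Tangency of A1 to both parallel lines with radius 14.1 puts T and C at R ± 14.1·n: T = (13.76, 3.076), C = (-13.76, -3.076). Equal radii place E and G the same way about S: E = S + 14.1·n = (25.41, -49.04), G = S − 14.1·n = (-2.112, -55.19). Then |RG| = |G − R| = 55.23.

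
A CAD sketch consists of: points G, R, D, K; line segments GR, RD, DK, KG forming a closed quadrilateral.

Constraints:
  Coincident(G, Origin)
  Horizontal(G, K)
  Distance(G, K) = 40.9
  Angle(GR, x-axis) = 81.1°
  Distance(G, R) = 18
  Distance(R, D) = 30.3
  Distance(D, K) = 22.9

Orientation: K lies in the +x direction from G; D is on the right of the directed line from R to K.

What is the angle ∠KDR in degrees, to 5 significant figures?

103.61°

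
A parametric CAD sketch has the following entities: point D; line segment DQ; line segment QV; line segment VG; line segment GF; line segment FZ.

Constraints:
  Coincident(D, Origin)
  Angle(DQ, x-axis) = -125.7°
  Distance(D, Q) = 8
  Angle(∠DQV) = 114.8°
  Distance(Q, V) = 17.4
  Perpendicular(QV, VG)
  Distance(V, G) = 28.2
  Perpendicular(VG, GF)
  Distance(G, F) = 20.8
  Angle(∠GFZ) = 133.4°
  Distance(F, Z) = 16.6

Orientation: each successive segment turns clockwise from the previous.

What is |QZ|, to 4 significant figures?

21.90

D is at the origin; DQ runs at -125.7° with length 8.0, so Q = (-4.668, -6.497). ∠DQV = 114.8° gives QV at 169.1° from the x-axis; with |QV| = 17.4, V = (-21.75, -3.206). QV ⟂ VG, so VG runs at 79.10°; with |VG| = 28.2, G = (-16.42, 24.48). The perpendicularity gives GF at right angles to VG, so GF runs at -10.90°; with |GF| = 20.8, F = (4.003, 20.55). ∠GFZ = 133.4° gives FZ at -57.50° from the x-axis; with |FZ| = 16.6, Z = (12.92, 6.551). Then |QZ| = |Z − Q| = 21.90.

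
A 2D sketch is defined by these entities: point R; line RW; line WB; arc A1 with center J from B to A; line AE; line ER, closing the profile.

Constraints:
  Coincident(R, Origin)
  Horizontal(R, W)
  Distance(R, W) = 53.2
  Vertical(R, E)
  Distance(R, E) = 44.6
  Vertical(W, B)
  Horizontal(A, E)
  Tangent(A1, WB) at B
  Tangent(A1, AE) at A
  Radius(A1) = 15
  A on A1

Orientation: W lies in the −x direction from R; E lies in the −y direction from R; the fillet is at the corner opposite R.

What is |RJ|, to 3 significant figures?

48.3

R is at the origin; RW is horizontal with |RW| = 53.2 and W on the −x side, so W = (-53.2, 0.00). RE is vertical with |RE| = 44.6 and E on the −y side, so E = (0.00, -44.6). The virtual corner opposite R is at (-53.2, -44.6). The tangent condition forces JB to be normal to WB and since A1 is tangent to AE there, JA ⟂ AE, with radius 15.0, so the center J sits 15.0 in from both sides at J = (-38.2, -29.6). Then |RJ| = |J − R| = 48.3.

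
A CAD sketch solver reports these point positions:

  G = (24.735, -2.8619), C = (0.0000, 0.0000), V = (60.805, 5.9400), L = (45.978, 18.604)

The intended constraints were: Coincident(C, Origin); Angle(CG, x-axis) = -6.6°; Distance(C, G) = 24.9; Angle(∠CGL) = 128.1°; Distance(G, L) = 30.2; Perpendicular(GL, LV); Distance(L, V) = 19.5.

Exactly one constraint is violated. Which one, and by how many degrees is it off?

Perpendicular(GL, LV) — off by 4.20°.

C = (0.00, 0.00) ✓; CG at -6.600° ✓; |CG| = 24.90 ✓; ∠CGL = 128.1° ✓; |GL| = 30.20 ✓; ∠(GL, LV) = 85.80° ✗; |LV| = 19.50 ✓.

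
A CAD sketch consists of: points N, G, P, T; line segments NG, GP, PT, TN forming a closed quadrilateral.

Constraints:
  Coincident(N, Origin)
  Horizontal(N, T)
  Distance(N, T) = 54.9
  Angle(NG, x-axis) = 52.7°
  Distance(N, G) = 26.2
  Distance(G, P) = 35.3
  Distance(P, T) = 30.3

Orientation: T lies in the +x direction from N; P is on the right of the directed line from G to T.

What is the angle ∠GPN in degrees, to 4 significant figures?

46.41°

Checks: |GP| = 35.30 ✓; |PT| = 30.30 ✓.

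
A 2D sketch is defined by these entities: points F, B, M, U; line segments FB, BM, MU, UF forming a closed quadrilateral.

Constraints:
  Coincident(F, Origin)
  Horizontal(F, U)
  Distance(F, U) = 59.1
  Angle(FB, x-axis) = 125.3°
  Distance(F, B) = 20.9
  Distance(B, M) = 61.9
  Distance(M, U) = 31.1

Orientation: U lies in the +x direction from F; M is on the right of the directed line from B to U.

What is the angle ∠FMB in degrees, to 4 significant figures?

8.009°

F is at the origin; F and U share the same y with |FU| = 59.1 and U in +x, so U = (59.1, 0). FB runs at 125.3° with |FB| = 20.9, so B = (-12.08, 17.06). M is determined by |BM| = 61.9 and |MU| = 31.1 together: it lies at the intersection of circle(B, 61.9) and circle(U, 31.1). With |BU| = 73.19, the foot of the radical line on BU is 56.16 from B and the perpendicular offset is √(61.9² − 56.16²) = 26.02. Taking the right-of-BU solution: M = (36.48, -21.34).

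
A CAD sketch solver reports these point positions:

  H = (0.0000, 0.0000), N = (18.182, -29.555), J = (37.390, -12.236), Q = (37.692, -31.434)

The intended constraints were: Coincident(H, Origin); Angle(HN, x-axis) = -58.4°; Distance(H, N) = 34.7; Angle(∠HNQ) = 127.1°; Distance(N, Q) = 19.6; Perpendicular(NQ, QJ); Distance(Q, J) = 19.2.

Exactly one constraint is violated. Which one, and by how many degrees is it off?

Perpendicular(NQ, QJ) — off by 6.40°.

H = (0.00, 0.00) ✓; HN at -58.40° ✓; |HN| = 34.70 ✓; ∠HNQ = 127.1° ✓; |NQ| = 19.60 ✓; ∠(NQ, QJ) = 96.40° ✗; |QJ| = 19.20 ✓.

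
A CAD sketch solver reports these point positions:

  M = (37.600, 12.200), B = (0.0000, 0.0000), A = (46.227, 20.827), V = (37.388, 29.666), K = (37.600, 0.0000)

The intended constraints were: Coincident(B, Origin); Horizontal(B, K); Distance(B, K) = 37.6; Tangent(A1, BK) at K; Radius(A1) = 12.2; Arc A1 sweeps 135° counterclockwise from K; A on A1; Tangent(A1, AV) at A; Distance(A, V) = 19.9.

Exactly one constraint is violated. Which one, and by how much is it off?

Distance(A, V) = 19.9 — off by 7.40.

B = (0.00, 0.00) ✓; B.y = 0.00, K.y = 0.00 ✓; |BK| = 37.60 ✓; ∠(MK, KB) = 90.00° ✓; |MK| = 12.20 ✓; bearing(M→A) − bearing(M→K) = 135.0° ✓; |MA| = 12.20 ✓; ∠(MA, AV) = 90.00° ✓; |AV| = 12.50 ✗.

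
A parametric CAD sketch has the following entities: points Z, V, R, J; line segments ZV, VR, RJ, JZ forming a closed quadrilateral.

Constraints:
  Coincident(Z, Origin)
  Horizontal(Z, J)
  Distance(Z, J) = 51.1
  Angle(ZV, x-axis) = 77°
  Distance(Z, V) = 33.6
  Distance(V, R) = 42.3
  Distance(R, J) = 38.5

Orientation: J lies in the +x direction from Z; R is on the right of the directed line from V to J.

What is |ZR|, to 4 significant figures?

16.45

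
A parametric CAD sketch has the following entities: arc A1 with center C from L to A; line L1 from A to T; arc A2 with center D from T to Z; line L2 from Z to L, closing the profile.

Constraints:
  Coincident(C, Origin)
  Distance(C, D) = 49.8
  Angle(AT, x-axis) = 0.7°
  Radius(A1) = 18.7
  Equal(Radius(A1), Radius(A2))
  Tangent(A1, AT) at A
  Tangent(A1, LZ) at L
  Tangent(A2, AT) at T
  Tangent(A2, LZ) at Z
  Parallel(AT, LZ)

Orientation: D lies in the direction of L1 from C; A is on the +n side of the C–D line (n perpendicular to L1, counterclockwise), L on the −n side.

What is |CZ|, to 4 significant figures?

53.20

The slot axis is L1's direction at 0.7°, so u = (cos 0.7°, sin 0.7°) = (0.9999, 0.01222) and n = (−sin 0.7°, cos 0.7°) = (-0.01222, 0.9999). C is at the origin and D lies 49.8 along u from C, so D = 49.8·u = (49.80, 0.6084). Tangency of A1 to both parallel lines with radius 18.7 puts A and L at C ± 18.7·n: A = (-0.2285, 18.70), L = (0.2285, -18.70). Equal radii place T and Z the same way about D: T = D + 18.7·n = (49.57, 19.31), Z = D − 18.7·n = (50.02, -18.09). Then |CZ| = |Z − C| = 53.20.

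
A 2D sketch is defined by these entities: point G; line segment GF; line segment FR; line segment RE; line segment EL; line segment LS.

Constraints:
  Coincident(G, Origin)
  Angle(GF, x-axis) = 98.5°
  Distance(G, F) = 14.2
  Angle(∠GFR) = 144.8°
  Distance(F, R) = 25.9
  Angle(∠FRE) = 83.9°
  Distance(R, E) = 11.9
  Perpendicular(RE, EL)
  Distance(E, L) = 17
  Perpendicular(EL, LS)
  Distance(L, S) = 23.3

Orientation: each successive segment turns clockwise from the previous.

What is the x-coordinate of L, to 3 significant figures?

10.3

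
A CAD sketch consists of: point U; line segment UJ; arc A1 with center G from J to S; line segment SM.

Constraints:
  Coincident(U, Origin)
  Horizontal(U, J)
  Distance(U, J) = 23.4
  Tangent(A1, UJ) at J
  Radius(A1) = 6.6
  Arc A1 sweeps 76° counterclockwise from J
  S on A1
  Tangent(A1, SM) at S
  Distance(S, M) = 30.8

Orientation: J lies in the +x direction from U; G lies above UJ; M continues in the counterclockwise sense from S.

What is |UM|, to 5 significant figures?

51.041

U is at the origin; U and J share the same y with |UJ| = 23.4 and J on the +x side, so J = (23.400, 0.0000). Since A1 is tangent to UJ there, GJ ⟂ UJ, so G = J + (0, 6.6) = (23.400, 6.6000). On A1, J sits at bearing -90° from G; a 76° counterclockwise sweep puts S at bearing -14°, so S = G + 6.6·(cos -14°, sin -14°) = (29.804, 5.0033). The tangent condition forces GS to be normal to SM, so SM runs along (−sin -14°, cos -14°); with |SM| = 30.8, M = (37.255, 34.888). Then |UM| = |M − U| = 51.041.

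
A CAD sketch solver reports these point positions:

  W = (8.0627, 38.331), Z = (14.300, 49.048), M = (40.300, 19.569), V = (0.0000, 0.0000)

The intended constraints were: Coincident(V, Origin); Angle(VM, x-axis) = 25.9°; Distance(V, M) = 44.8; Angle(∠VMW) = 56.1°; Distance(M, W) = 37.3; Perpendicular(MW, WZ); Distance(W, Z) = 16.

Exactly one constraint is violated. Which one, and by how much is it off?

Distance(W, Z) = 16 — off by 3.60.

V = (0.00, 0.00) ✓; VM at 25.90° ✓; |VM| = 44.80 ✓; ∠VMW = 56.10° ✓; |MW| = 37.30 ✓; ∠(MW, WZ) = 90.00° ✓; |WZ| = 12.40 ✗.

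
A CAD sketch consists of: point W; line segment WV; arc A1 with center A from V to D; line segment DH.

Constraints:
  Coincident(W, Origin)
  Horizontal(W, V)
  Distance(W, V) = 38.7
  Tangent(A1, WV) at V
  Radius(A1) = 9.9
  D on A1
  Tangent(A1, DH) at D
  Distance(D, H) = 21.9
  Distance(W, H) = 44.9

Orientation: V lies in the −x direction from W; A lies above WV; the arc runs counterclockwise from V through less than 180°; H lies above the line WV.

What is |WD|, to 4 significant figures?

30.80

Checks: W.y = 0.00, V.y = 0.00 ✓; |WV| = 38.70 ✓; |AD| = 9.900 ✓; ∠(AD, DH) = 90.00° ✓; |DH| = 21.90 ✓; |WH| = 44.90 ✓.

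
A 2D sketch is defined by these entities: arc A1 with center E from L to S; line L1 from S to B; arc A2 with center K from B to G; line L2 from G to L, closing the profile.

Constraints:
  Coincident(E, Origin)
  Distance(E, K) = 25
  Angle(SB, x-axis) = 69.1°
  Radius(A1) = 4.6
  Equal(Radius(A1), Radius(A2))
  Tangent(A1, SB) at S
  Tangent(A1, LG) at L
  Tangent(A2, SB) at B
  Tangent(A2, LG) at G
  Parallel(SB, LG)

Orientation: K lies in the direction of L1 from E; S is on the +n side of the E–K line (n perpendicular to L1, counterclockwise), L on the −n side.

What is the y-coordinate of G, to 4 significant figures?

21.71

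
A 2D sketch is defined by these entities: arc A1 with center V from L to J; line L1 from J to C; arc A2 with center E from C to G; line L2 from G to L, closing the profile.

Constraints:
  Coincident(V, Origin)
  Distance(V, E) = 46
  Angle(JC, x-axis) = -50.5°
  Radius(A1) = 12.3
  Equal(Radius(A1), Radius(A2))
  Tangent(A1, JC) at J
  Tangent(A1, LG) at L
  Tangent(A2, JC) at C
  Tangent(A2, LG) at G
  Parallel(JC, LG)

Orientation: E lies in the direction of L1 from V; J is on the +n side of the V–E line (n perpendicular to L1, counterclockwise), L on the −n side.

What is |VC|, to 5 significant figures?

47.616

The slot axis is L1's direction at -50.5°, so u = (cos -50.5°, sin -50.5°) = (0.63608, -0.77162) and n = (−sin -50.5°, cos -50.5°) = (0.77162, 0.63608). V is at the origin and E lies 46.0 along u from V, so E = 46.0·u = (29.260, -35.495). Tangency of A1 to both parallel lines with radius 12.3 puts J and L at V ± 12.3·n: J = (9.4910, 7.8238), L = (-9.4910, -7.8238). Equal radii place C and G the same way about E: C = E + 12.3·n = (38.751, -27.671), G = E − 12.3·n = (19.769, -43.318). Then |VC| = |C − V| = 47.616.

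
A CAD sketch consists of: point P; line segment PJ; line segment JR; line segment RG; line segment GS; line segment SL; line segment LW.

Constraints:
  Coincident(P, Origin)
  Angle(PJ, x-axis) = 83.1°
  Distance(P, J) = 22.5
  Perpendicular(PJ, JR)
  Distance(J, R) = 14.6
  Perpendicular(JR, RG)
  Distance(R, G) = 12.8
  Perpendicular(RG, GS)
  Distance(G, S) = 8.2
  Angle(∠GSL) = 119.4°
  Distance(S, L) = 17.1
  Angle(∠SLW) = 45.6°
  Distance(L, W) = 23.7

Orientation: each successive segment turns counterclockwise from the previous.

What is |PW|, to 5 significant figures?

27.886

P is at the origin; PJ runs at 83.1° with length 22.5, so J = (2.7031, 22.337). PJ ⟂ JR, so JR runs at 173.10°; with |JR| = 14.6, R = (-11.791, 24.091). JR is perpendicular to RG, so RG runs at -96.900°; with |RG| = 12.8, G = (-13.329, 11.384). RG ⟂ GS, so GS runs at -6.9000°; with |GS| = 8.2, S = (-5.1883, 10.399). ∠GSL = 119.4° gives SL at 53.700° from the x-axis; with |SL| = 17.1, L = (4.9351, 24.180). ∠SLW = 45.6° gives LW at -171.90° from the x-axis; with |LW| = 23.7, W = (-18.528, 20.841). Then |PW| = |W − P| = 27.886.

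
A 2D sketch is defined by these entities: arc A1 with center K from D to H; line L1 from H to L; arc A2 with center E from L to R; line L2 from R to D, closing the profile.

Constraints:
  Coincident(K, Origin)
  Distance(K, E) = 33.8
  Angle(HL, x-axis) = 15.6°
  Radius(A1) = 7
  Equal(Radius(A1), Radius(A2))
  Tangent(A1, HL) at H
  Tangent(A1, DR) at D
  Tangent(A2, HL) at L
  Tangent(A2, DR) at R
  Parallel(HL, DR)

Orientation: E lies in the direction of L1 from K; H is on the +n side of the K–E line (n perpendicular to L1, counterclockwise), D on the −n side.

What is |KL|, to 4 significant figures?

34.52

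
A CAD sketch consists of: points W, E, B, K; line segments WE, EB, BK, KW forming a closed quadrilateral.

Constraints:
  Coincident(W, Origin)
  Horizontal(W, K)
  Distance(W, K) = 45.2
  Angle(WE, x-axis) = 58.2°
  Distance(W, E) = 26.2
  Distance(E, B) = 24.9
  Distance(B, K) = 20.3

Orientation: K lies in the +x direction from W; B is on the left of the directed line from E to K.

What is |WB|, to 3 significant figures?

43.0

W is at the origin; W and K share the same y with |WK| = 45.2 and K in +x, so K = (45.2, 0). WE runs at 58.2° with |WE| = 26.2, so E = (13.8, 22.3). B is determined by |EB| = 24.9 and |BK| = 20.3 together: it lies at the intersection of circle(E, 24.9) and circle(K, 20.3). With |EK| = 38.5, the foot of the radical line on EK is 21.9 from E and the perpendicular offset is √(24.9² − 21.9²) = 11.8. Taking the left-of-EK solution: B = (38.5, 19.2).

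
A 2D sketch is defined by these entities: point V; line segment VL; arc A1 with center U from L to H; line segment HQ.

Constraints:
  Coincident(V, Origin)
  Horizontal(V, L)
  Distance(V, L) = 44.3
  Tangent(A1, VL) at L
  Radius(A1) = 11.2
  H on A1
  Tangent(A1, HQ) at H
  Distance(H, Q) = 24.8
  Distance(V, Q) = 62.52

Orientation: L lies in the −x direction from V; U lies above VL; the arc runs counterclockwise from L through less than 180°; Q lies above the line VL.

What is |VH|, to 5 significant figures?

39.448

Checks: V.y = 0.00, L.y = 0.00 ✓; |UH| = 11.20 ✓; ∠(UH, HQ) = 90.00° ✓; |HQ| = 24.80 ✓; |VQ| = 62.52 ✓.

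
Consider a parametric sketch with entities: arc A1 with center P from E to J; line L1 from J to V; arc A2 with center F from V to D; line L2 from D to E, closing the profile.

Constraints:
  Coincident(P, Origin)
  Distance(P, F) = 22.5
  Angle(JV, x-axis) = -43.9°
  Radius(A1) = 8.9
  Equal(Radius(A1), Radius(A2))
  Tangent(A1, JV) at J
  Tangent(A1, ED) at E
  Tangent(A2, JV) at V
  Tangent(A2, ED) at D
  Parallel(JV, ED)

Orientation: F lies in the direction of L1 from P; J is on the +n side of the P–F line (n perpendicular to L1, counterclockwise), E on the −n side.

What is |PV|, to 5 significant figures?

24.196

The slot axis is L1's direction at -43.9°, so u = (cos -43.9°, sin -43.9°) = (0.72055, -0.69340) and n = (−sin -43.9°, cos -43.9°) = (0.69340, 0.72055). P is at the origin and F lies 22.5 along u from P, so F = 22.5·u = (16.212, -15.602). Tangency of A1 to both parallel lines with radius 8.9 puts J and E at P ± 8.9·n: J = (6.1713, 6.4129), E = (-6.1713, -6.4129). Equal radii place V and D the same way about F: V = F + 8.9·n = (22.384, -9.1886), D = F − 8.9·n = (10.041, -22.014). Then |PV| = |V − P| = 24.196.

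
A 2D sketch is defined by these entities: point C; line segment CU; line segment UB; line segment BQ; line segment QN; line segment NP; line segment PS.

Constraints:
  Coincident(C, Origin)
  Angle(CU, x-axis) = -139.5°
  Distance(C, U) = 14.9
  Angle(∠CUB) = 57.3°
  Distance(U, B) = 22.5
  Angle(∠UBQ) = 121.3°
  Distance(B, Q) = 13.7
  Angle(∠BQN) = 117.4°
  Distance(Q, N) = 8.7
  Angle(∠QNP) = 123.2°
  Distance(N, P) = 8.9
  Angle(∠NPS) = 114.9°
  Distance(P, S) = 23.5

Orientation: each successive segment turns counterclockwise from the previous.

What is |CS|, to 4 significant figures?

14.29

C is at the origin; CU runs at -139.5° with length 14.9, so U = (-11.33, -9.677). ∠CUB = 57.3° gives UB at -16.80° from the x-axis; with |UB| = 22.5, B = (10.21, -16.18). ∠UBQ = 121.3° gives BQ at 41.90° from the x-axis; with |BQ| = 13.7, Q = (20.41, -7.031). ∠BQN = 117.4° gives QN at 104.5° from the x-axis; with |QN| = 8.7, N = (18.23, 1.392). ∠QNP = 123.2° gives NP at 161.3° from the x-axis; with |NP| = 8.9, P = (9.798, 4.246). ∠NPS = 114.9° gives PS at -133.6° from the x-axis; with |PS| = 23.5, S = (-6.408, -12.77). Then |CS| = |S − C| = 14.29.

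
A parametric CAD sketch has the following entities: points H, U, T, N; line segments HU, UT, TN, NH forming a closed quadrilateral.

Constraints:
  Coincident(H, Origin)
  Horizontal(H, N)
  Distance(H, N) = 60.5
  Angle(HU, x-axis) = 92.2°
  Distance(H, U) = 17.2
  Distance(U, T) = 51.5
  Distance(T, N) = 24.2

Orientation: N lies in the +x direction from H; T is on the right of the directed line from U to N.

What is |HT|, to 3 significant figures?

42.8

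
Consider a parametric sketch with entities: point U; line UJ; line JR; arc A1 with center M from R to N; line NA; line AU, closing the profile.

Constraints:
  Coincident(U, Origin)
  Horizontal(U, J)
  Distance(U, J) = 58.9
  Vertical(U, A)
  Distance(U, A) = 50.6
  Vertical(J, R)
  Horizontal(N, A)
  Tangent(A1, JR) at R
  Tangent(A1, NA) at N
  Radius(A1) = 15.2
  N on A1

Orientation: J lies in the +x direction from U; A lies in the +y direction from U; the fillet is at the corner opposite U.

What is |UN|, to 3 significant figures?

66.9

U is at the origin; UJ is horizontal with |UJ| = 58.9 and J on the +x side, so J = (58.9, 0.00). UA is vertical with |UA| = 50.6 and A on the +y side, so A = (0.00, 50.6). The virtual corner opposite U is at (58.9, 50.6). A1 meets JR tangentially, so MR is at right angles to JR and the tangent condition forces MN to be normal to NA, with radius 15.2, so the center M sits 15.2 in from both sides at M = (43.7, 35.4). That places the tangent points at R = (58.9, 35.4) on JR and N = (43.7, 50.6) on NA. Then |UN| = |N − U| = 66.9.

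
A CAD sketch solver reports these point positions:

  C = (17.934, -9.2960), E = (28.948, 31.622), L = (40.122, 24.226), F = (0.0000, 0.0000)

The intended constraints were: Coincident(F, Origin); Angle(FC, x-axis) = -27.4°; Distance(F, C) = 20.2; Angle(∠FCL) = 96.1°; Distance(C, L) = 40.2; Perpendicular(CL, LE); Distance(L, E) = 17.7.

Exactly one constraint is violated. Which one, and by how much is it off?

Distance(L, E) = 17.7 — off by 4.30.

F = (0.00, 0.00) ✓; FC at -27.40° ✓; |FC| = 20.20 ✓; ∠FCL = 96.10° ✓; |CL| = 40.20 ✓; ∠(CL, LE) = 90.00° ✓; |LE| = 13.40 ✗.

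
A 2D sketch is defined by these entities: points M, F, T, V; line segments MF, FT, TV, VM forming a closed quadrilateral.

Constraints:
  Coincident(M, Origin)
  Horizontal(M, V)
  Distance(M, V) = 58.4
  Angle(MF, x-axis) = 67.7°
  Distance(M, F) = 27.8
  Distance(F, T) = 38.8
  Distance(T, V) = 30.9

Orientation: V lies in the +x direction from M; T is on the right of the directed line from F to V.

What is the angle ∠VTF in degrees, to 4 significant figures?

101.8°

M is at the origin; MV is horizontal with |MV| = 58.4 and V in +x, so V = (58.4, 0). MF runs at 67.7° with |MF| = 27.8, so F = (10.55, 25.72). T is determined by |FT| = 38.8 and |TV| = 30.9 together: it lies at the intersection of circle(F, 38.8) and circle(V, 30.9). With |FV| = 54.33, the foot of the radical line on FV is 32.23 from F and the perpendicular offset is √(38.8² − 32.23²) = 21.60. Taking the right-of-FV solution: T = (28.71, -8.566).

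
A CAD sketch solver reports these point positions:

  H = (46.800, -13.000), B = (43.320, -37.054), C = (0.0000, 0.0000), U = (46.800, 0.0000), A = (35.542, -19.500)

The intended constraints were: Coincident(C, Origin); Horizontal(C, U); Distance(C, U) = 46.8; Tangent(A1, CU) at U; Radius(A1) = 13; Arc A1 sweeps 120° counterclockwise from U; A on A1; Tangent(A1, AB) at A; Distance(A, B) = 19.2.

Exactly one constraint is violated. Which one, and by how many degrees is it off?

Tangent(A1, AB) at A — off by 6.10°.

C = (0.00, 0.00) ✓; C.y = 0.00, U.y = 0.00 ✓; |CU| = 46.80 ✓; ∠(HU, UC) = 90.00° ✓; |HU| = 13.00 ✓; bearing(H→A) − bearing(H→U) = 120.0° ✓; |HA| = 13.00 ✓; ∠(HA, AB) = 96.10° ✗; |AB| = 19.20 ✓.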